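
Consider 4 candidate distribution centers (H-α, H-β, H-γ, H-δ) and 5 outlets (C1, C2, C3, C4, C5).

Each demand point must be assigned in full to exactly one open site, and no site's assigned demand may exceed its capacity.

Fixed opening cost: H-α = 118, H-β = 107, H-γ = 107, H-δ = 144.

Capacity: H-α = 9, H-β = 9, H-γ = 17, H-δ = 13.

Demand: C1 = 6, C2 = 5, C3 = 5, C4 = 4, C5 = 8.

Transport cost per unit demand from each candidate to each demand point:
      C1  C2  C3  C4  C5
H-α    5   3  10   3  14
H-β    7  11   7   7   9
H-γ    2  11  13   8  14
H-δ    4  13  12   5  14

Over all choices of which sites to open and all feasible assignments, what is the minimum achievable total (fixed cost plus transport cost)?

Open {H-α, H-β, H-γ}; cheapest assignment that respects the capacities:
  H-α (cap 9, load 9): C2, C4 — cost 5×3 + 4×3 = 27
  H-β (cap 9, load 8): C5 — cost 8×9 = 72
  H-γ (cap 17, load 11): C1, C3 — cost 6×2 + 5×13 = 77
  Shipping 176, fixed 332 → total 508.
  Any other capacity-feasible assignment to {H-α, H-β, H-γ} ships for at least 176.
Compare {H-γ, H-δ}: its best feasible assignment gives total 515.
Compare {H-α, H-β, H-δ}: its best feasible assignment gives total 552.
Every other set of open sites that can feasibly serve all demand totals ≥ 515 even under its best assignment. Minimum: 508.

508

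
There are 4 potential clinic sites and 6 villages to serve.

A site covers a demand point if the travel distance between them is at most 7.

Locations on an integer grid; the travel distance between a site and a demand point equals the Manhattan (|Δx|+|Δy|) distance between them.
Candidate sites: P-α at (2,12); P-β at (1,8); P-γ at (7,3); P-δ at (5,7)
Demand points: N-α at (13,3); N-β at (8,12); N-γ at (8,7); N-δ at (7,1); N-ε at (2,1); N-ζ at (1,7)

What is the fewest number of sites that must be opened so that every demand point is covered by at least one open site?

Coverage sets (demand points within 7 of each site):
  P-α: {N-β, N-ζ}
  P-β: {N-ζ}
  P-γ: {N-α, N-γ, N-δ, N-ε}
  P-δ: {N-γ, N-ζ}
No single site covers all 6 demand points.
But {P-α, P-γ} covers everything, so the minimum is 2.

2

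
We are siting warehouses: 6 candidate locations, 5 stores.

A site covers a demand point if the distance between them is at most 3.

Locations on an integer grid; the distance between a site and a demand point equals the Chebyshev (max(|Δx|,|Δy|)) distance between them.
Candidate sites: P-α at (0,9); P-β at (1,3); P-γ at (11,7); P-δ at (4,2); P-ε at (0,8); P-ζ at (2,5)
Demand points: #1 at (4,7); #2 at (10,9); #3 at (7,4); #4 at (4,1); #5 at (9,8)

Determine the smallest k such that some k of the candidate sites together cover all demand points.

3

Coverage sets (demand points within 3 of each site):
  P-α: {}
  P-β: {#4}
  P-γ: {#2, #5}
  P-δ: {#3, #4}
  P-ε: {}
  P-ζ: {#1}
No 2 sites suffice: every size-2 union leaves at least one demand point uncovered.
But {P-γ, P-δ, P-ζ} covers everything, so the minimum is 3.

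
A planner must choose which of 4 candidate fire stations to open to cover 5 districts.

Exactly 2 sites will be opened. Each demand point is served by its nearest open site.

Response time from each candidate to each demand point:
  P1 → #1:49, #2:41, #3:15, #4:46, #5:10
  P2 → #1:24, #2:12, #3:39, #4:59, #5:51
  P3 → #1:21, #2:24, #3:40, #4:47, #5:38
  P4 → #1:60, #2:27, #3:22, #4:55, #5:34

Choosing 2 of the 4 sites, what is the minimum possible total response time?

107

Open {P1, P2}.
  #1→P2 24, #2→P2 12, #3→P1 15, #4→P1 46, #5→P1 10  ⇒ total 107.
Compare {P1, P3}: total 116.
Compare {P1, P4}: total 147.
No size-2 selection does better; minimum is 107.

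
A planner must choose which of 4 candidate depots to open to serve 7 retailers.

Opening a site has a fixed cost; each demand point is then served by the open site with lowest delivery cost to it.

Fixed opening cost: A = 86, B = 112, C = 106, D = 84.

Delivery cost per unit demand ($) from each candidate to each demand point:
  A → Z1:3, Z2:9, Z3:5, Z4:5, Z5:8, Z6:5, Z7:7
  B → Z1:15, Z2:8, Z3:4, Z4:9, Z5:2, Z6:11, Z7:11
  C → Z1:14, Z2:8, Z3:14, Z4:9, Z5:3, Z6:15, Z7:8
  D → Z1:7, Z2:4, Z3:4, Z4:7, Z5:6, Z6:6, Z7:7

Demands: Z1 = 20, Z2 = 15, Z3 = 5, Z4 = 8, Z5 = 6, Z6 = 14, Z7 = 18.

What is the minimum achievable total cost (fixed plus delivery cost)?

Open {A, D}: assign each demand point to its cheapest open site.
  Z1→A 20×3=60, Z2→D 15×4=60, Z3→D 5×4=20, Z4→A 8×5=40, Z5→D 6×6=36, Z6→A 14×5=70, Z7→A 18×7=126
  delivery cost 412, fixed 170 → total 582.
Compare {A}: delivery cost 504 + fixed 86 = 590.
Compare {D}: delivery cost 522 + fixed 84 = 606.
Compare {A, B}: delivery cost 448 + fixed 198 = 646.
All other subsets cost ≥ 590. Minimum total cost: 582.

582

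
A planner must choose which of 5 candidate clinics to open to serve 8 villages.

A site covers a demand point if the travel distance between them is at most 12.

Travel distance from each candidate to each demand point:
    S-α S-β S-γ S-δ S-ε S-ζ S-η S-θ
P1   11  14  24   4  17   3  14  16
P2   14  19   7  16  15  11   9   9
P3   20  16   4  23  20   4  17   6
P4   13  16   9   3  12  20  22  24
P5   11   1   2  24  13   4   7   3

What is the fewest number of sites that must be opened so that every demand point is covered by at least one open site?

Coverage sets (demand points within 12 of each site):
  P1: {S-α, S-δ, S-ζ}
  P2: {S-γ, S-ζ, S-η, S-θ}
  P3: {S-γ, S-ζ, S-θ}
  P4: {S-γ, S-δ, S-ε}
  P5: {S-α, S-β, S-γ, S-ζ, S-η, S-θ}
No single site covers all 8 demand points.
But {P4, P5} covers everything, so the minimum is 2.

2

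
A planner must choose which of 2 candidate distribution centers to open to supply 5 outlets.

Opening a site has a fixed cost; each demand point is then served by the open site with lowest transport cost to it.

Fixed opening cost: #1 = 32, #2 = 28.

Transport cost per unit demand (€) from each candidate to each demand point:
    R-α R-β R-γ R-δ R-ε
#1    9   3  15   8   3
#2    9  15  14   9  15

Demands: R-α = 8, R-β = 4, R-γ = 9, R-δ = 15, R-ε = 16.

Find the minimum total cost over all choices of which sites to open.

419

Open {#1}: assign each demand point to its cheapest open site.
  R-α→#1 8×9=72, R-β→#1 4×3=12, R-γ→#1 9×15=135, R-δ→#1 15×8=120, R-ε→#1 16×3=48
  transport cost 387, fixed 32 → total 419.
Compare {#1, #2}: transport cost 378 + fixed 60 = 438.
Compare {#2}: transport cost 633 + fixed 28 = 661.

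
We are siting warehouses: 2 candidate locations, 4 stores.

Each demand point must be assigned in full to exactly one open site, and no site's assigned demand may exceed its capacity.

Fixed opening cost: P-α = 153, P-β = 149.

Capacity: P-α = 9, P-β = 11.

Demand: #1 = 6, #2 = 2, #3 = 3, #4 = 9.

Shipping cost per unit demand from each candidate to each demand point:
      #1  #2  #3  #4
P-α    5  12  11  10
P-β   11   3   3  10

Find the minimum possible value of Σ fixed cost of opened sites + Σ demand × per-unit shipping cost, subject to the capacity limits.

461

Open {P-α, P-β}; cheapest assignment that respects the capacities:
  P-α (cap 9, load 9): #1, #3 — cost 6×5 + 3×11 = 63
  P-β (cap 11, load 11): #2, #4 — cost 2×3 + 9×10 = 96
  Shipping 159, fixed 302 → total 461.
  Any other capacity-feasible assignment to {P-α, P-β} ships for at least 159.
Total demand is 20 and no other set of sites has combined capacity ≥ 20, so {P-α, P-β} is the only feasible choice of open sites. Minimum: 461.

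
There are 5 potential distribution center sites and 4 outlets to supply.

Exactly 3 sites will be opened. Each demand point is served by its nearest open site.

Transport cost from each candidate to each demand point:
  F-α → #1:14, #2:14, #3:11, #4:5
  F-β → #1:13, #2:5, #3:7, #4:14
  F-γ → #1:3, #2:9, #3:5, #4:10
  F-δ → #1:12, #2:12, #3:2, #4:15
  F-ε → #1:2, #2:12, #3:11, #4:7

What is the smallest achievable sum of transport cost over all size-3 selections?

Open {F-β, F-δ, F-ε}.
  #1→F-ε 2, #2→F-β 5, #3→F-δ 2, #4→F-ε 7  ⇒ total 16.
Compare {F-α, F-β, F-γ}: total 18.
Compare {F-α, F-β, F-ε}: total 19.
No size-3 selection does better; minimum is 16.

16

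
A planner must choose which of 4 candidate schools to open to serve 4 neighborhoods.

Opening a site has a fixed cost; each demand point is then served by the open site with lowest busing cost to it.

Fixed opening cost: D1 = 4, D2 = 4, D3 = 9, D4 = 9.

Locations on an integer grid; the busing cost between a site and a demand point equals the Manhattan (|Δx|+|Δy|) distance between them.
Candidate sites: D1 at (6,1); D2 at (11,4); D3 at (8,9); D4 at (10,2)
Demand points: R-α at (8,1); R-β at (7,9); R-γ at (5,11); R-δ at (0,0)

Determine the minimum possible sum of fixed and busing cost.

28

Open {D1, D3}: assign each demand point to its cheapest open site.
  R-α→D1 2, R-β→D3 1, R-γ→D3 5, R-δ→D1 7
  busing cost 15, fixed 13 → total 28.
Compare {D1, D2, D3}: busing cost 15 + fixed 17 = 32.
Compare {D1}: busing cost 29 + fixed 4 = 33.
Compare {D1, D2}: busing cost 29 + fixed 8 = 37.
All other subsets cost ≥ 32. Minimum total cost: 28.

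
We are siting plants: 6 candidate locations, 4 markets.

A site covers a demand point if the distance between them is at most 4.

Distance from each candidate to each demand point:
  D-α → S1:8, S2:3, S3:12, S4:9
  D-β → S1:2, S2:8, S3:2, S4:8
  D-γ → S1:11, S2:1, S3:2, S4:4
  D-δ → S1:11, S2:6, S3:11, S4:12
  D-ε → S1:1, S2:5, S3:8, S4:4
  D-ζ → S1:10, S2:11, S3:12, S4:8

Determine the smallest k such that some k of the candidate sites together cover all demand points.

Coverage sets (demand points within 4 of each site):
  D-α: {S2}
  D-β: {S1, S3}
  D-γ: {S2, S3, S4}
  D-δ: {}
  D-ε: {S1, S4}
  D-ζ: {}
No single site covers all 4 demand points.
But {D-β, D-γ} covers everything, so the minimum is 2.

2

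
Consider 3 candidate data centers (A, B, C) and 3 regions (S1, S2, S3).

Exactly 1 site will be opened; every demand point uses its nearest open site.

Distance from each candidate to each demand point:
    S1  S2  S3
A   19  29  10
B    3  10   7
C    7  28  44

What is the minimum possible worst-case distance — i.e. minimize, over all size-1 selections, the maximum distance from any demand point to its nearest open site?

10

Open {B}.
  Farthest demand point is S2 at distance 10 (to B); all others are ≤ 10.
With {A} the worst case is 29.
With {C} the worst case is 44.
No size-1 selection achieves below 10.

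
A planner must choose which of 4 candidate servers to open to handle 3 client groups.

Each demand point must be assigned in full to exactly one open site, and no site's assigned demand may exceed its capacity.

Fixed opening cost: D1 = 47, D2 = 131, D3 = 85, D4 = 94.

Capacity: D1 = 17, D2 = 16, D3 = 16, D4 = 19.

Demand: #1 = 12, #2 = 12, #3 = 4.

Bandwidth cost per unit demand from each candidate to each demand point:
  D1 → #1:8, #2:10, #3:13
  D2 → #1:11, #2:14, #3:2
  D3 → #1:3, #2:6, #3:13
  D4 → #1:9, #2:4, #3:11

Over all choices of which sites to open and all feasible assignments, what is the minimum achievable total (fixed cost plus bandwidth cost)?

307

Open {D3, D4}; cheapest assignment that respects the capacities:
  D3 (cap 16, load 12): #1 — cost 12×3 = 36
  D4 (cap 19, load 16): #2, #3 — cost 12×4 + 4×11 = 92
  Shipping 128, fixed 179 → total 307.
  Any other capacity-feasible assignment to {D3, D4} ships for at least 128.
Compare {D1, D4}: its best feasible assignment gives total 329.
Compare {D1, D3}: its best feasible assignment gives total 340.
Every other set of open sites that can feasibly serve all demand totals ≥ 329 even under its best assignment. Minimum: 307.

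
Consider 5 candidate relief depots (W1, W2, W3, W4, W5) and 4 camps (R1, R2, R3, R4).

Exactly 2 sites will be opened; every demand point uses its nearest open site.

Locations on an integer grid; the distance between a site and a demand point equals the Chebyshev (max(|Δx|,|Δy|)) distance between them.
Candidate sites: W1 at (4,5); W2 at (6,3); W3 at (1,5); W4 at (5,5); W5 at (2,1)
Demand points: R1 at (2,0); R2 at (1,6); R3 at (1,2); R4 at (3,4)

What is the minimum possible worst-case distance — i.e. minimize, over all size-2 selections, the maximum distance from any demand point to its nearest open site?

Open {W3, W5}.
  Farthest demand point is R4 at distance 2 (to W3); all others are ≤ 2.
With {W1, W5} the worst case is 3.
With {W1, W2} the worst case is 4.
No size-2 selection achieves below 2.

2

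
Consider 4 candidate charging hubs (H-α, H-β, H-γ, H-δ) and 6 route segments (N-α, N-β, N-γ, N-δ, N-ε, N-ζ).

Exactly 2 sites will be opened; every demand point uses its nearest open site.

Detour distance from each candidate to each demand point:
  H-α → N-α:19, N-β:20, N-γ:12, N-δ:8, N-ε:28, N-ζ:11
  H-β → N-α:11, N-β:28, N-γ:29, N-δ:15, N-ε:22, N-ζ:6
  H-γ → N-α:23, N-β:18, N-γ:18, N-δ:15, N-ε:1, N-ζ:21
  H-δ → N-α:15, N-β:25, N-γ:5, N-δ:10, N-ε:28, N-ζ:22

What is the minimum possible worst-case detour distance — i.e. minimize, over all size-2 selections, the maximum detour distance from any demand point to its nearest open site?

Open {H-β, H-γ}.
  Farthest demand point is N-β at detour distance 18 (to H-γ); all others are ≤ 18.
With {H-α, H-γ} the worst case is 19.
With {H-γ, H-δ} the worst case is 21.
No size-2 selection achieves below 18.

18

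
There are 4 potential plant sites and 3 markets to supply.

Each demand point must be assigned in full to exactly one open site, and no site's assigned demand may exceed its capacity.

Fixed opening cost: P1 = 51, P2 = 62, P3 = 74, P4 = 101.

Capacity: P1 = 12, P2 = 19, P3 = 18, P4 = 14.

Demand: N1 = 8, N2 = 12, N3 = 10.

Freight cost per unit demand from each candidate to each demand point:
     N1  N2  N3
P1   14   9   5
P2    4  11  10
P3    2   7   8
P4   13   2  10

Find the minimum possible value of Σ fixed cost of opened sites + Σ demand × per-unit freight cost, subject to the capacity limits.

Open {P3, P4}; cheapest assignment that respects the capacities:
  P3 (cap 18, load 18): N1, N3 — cost 8×2 + 10×8 = 96
  P4 (cap 14, load 12): N2 — cost 12×2 = 24
  Shipping 120, fixed 175 → total 295.
  Any other capacity-feasible assignment to {P3, P4} ships for at least 120.
Compare {P1, P3, P4}: its best feasible assignment gives total 316.
Compare {P2, P4}: its best feasible assignment gives total 319.
Every other set of open sites that can feasibly serve all demand totals ≥ 316 even under its best assignment. Minimum: 295.

295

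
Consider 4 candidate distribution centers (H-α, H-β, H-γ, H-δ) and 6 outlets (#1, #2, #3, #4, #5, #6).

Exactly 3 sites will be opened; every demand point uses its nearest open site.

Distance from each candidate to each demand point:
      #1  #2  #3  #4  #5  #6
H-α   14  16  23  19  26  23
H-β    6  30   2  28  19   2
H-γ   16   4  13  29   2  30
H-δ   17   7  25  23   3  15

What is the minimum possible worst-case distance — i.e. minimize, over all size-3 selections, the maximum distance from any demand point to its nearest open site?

19

Open {H-α, H-β, H-γ}.
  Farthest demand point is #4 at distance 19 (to H-α); all others are ≤ 19.
With {H-α, H-β, H-δ} the worst case is 19.
With {H-α, H-γ, H-δ} the worst case is 19.
No size-3 selection achieves below 19.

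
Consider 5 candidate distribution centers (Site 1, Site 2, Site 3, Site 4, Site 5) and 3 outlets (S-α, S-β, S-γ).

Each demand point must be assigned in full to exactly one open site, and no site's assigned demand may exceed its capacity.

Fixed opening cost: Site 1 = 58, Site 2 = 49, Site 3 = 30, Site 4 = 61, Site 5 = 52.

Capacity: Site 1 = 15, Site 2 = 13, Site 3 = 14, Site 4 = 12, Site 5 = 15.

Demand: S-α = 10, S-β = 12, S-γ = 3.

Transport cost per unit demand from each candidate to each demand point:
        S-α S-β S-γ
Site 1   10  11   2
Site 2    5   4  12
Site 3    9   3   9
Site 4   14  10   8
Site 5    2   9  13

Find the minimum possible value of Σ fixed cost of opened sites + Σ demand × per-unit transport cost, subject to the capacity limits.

177

Open {Site 3, Site 5}; cheapest assignment that respects the capacities:
  Site 3 (cap 14, load 12): S-β — cost 12×3 = 36
  Site 5 (cap 15, load 13): S-α, S-γ — cost 10×2 + 3×13 = 59
  Shipping 95, fixed 82 → total 177.
  Any other capacity-feasible assignment to {Site 3, Site 5} ships for at least 95.
Compare {Site 2, Site 3}: its best feasible assignment gives total 201.
Compare {Site 1, Site 3, Site 5}: its best feasible assignment gives total 202.
Every other set of open sites that can feasibly serve all demand totals ≥ 201 even under its best assignment. Minimum: 177.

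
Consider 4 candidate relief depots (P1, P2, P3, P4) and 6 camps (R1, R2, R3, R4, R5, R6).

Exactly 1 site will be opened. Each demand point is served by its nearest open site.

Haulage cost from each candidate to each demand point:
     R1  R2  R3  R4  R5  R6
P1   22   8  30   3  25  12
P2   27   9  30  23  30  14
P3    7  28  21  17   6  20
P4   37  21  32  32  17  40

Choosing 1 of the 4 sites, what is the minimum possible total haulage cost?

99

Open {P3}.
  R1→P3 7, R2→P3 28, R3→P3 21, R4→P3 17, R5→P3 6, R6→P3 20  ⇒ total 99.
Compare {P1}: total 100.
Compare {P2}: total 133.
No size-1 selection does better; minimum is 99.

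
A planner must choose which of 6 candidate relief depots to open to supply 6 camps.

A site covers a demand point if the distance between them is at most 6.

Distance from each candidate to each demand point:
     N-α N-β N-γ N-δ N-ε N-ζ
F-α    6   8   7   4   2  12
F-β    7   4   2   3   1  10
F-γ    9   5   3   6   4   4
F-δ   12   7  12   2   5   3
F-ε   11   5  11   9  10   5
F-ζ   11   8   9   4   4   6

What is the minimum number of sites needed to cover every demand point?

Coverage sets (demand points within 6 of each site):
  F-α: {N-α, N-δ, N-ε}
  F-β: {N-β, N-γ, N-δ, N-ε}
  F-γ: {N-β, N-γ, N-δ, N-ε, N-ζ}
  F-δ: {N-δ, N-ε, N-ζ}
  F-ε: {N-β, N-ζ}
  F-ζ: {N-δ, N-ε, N-ζ}
No single site covers all 6 demand points.
But {F-α, F-γ} covers everything, so the minimum is 2.

2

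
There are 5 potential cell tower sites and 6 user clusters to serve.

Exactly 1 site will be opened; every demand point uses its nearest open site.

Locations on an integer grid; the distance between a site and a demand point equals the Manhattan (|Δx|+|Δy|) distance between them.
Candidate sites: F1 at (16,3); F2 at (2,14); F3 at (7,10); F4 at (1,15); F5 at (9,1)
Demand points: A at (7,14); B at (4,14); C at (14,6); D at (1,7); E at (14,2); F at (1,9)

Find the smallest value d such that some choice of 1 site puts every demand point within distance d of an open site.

Open {F3}.
  Farthest demand point is E at distance 15 (to F3); all others are ≤ 15.
With {F5} the worst case is 18.
With {F1} the worst case is 23.
No size-1 selection achieves below 15.

15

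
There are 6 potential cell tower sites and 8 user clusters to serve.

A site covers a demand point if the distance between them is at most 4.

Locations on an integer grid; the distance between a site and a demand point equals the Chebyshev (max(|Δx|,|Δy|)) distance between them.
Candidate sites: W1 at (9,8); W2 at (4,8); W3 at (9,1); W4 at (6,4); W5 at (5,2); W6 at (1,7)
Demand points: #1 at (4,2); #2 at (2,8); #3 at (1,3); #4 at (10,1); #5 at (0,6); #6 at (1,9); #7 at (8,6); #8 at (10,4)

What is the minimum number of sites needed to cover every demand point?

Coverage sets (demand points within 4 of each site):
  W1: {#7, #8}
  W2: {#2, #5, #6, #7}
  W3: {#4, #8}
  W4: {#1, #2, #4, #7, #8}
  W5: {#1, #3, #7}
  W6: {#2, #3, #5, #6}
No single site covers all 8 demand points.
But {W4, W6} covers everything, so the minimum is 2.

2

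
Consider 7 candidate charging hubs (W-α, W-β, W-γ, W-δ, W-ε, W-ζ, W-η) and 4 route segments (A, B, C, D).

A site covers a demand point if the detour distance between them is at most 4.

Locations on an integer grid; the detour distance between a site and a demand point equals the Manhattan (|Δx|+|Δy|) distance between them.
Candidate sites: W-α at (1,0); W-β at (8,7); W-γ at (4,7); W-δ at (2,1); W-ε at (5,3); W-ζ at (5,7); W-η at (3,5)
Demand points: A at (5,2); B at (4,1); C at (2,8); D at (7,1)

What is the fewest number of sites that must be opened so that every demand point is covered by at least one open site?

2

Coverage sets (demand points within 4 of each site):
  W-α: {B}
  W-β: {}
  W-γ: {C}
  W-δ: {A, B}
  W-ε: {A, B, D}
  W-ζ: {C}
  W-η: {C}
No single site covers all 4 demand points.
But {W-γ, W-ε} covers everything, so the minimum is 2.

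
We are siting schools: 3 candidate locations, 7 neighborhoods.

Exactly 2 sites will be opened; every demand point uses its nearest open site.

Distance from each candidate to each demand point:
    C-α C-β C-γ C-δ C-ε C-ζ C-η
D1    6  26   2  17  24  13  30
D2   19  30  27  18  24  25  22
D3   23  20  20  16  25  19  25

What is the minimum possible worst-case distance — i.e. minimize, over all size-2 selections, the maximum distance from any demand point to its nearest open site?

Open {D2, D3}.
  Farthest demand point is C-ε at distance 24 (to D2); all others are ≤ 24.
With {D1, D3} the worst case is 25.
With {D1, D2} the worst case is 26.
No size-2 selection achieves below 24.

24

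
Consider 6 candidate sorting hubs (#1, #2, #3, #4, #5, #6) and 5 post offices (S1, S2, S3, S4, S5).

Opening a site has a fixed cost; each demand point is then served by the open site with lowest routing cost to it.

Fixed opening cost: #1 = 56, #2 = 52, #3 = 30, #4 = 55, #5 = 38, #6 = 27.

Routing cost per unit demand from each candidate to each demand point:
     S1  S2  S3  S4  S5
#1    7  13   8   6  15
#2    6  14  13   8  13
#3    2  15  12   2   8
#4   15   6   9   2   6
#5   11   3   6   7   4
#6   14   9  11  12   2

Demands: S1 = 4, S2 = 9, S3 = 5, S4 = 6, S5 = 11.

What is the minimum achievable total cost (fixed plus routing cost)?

189

Open {#3, #5}: assign each demand point to its cheapest open site.
  S1→#3 4×2=8, S2→#5 9×3=27, S3→#5 5×6=30, S4→#3 6×2=12, S5→#5 11×4=44
  routing cost 121, fixed 68 → total 189.
Compare {#3, #5, #6}: routing cost 99 + fixed 95 = 194.
Compare {#5}: routing cost 187 + fixed 38 = 225.
Compare {#5, #6}: routing cost 165 + fixed 65 = 230.
All other subsets cost ≥ 194. Minimum total cost: 189.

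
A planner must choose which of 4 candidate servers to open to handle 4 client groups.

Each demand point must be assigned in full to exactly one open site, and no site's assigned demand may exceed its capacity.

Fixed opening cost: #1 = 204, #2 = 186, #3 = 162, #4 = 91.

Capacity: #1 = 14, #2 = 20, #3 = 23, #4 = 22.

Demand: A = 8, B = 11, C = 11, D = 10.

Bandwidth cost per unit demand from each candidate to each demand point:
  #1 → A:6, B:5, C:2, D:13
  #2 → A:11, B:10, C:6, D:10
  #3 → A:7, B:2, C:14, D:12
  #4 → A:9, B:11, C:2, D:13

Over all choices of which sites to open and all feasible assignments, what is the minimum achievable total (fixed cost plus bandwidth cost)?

483

Open {#3, #4}; cheapest assignment that respects the capacities:
  #3 (cap 23, load 19): A, B — cost 8×7 + 11×2 = 78
  #4 (cap 22, load 21): C, D — cost 11×2 + 10×13 = 152
  Shipping 230, fixed 253 → total 483.
  Any other capacity-feasible assignment to {#3, #4} ships for at least 230.
Compare {#2, #4}: its best feasible assignment gives total 608.
Compare {#2, #3, #4}: its best feasible assignment gives total 639.
Every other set of open sites that can feasibly serve all demand totals ≥ 608 even under its best assignment. Minimum: 483.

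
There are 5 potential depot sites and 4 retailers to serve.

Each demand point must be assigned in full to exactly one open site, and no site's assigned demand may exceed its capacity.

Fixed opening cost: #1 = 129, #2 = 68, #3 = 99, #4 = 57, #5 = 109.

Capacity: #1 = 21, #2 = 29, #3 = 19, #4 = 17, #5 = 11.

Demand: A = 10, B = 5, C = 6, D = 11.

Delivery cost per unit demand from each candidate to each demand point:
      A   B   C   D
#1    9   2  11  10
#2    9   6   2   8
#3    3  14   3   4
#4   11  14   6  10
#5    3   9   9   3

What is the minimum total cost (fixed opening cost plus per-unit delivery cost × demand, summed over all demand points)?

Open {#2, #3}; cheapest assignment that respects the capacities:
  #2 (cap 29, load 22): B, C, D — cost 5×6 + 6×2 + 11×8 = 130
  #3 (cap 19, load 10): A — cost 10×3 = 30
  Shipping 160, fixed 167 → total 327.
  Any other capacity-feasible assignment to {#2, #3} ships for at least 160.
Compare {#2, #5}: its best feasible assignment gives total 337.
Compare {#2, #4}: its best feasible assignment gives total 365.
Every other set of open sites that can feasibly serve all demand totals ≥ 337 even under its best assignment. Minimum: 327.

327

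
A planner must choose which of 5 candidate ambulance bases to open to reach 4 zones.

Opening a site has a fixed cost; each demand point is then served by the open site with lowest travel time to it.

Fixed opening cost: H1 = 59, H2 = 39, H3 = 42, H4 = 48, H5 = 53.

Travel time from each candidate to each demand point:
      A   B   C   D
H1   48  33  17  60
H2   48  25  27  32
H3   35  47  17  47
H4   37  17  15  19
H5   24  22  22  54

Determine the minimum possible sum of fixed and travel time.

136

Open {H4}: assign each demand point to its cheapest open site.
  A→H4 37, B→H4 17, C→H4 15, D→H4 19
  travel time 88, fixed 48 → total 136.
Compare {H2}: travel time 132 + fixed 39 = 171.
Compare {H5}: travel time 122 + fixed 53 = 175.
Compare {H2, H4}: travel time 88 + fixed 87 = 175.
All other subsets cost ≥ 171. Minimum total cost: 136.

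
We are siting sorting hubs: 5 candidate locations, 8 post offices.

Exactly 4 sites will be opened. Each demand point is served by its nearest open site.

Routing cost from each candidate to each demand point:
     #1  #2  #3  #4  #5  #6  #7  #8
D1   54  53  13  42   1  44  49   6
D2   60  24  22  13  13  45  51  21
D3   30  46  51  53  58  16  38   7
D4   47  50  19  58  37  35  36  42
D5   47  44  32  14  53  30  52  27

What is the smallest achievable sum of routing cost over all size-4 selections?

Open {D1, D2, D3, D4}.
  #1→D3 30, #2→D2 24, #3→D1 13, #4→D2 13, #5→D1 1, #6→D3 16, #7→D4 36, #8→D1 6  ⇒ total 139.
Compare {D1, D2, D3, D5}: total 141.
Compare {D2, D3, D4, D5}: total 158.
No size-4 selection does better; minimum is 139.

139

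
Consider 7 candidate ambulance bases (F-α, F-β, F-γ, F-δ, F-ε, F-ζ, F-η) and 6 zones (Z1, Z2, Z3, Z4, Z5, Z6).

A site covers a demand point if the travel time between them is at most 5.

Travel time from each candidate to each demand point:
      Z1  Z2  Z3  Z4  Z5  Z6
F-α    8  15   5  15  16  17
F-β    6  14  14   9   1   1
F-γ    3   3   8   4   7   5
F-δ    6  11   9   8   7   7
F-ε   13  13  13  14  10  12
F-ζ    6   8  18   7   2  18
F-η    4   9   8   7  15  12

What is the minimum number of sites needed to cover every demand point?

3

Coverage sets (demand points within 5 of each site):
  F-α: {Z3}
  F-β: {Z5, Z6}
  F-γ: {Z1, Z2, Z4, Z6}
  F-δ: {}
  F-ε: {}
  F-ζ: {Z5}
  F-η: {Z1}
No 2 sites suffice: every size-2 union leaves at least one demand point uncovered.
But {F-α, F-β, F-γ} covers everything, so the minimum is 3.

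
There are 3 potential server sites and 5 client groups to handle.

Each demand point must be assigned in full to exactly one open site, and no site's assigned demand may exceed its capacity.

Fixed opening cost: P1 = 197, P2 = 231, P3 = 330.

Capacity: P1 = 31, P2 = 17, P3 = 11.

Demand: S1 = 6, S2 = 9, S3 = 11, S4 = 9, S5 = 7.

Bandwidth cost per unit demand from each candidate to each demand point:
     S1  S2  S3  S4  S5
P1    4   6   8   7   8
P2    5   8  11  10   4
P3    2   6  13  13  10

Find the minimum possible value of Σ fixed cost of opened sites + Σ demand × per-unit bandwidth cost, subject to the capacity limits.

Open {P1, P2}; cheapest assignment that respects the capacities:
  P1 (cap 31, load 29): S2, S3, S4 — cost 9×6 + 11×8 + 9×7 = 205
  P2 (cap 17, load 13): S1, S5 — cost 6×5 + 7×4 = 58
  Shipping 263, fixed 428 → total 691.
  Any other capacity-feasible assignment to {P1, P2} ships for at least 263.
Compare {P1, P3}: its best feasible assignment gives total 867.
Compare {P1, P2, P3}: its best feasible assignment gives total 1003.
Every other set of open sites that can feasibly serve all demand totals ≥ 867 even under its best assignment. Minimum: 691.

691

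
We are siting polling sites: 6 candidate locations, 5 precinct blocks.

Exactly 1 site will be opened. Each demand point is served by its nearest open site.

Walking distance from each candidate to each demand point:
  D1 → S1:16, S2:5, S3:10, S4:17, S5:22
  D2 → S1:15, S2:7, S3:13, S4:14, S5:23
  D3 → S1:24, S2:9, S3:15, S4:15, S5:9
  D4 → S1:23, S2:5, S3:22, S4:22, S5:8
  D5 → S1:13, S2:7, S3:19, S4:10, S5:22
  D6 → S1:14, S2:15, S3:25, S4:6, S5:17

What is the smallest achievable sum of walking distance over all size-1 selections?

Open {D1}.
  S1→D1 16, S2→D1 5, S3→D1 10, S4→D1 17, S5→D1 22  ⇒ total 70.
Compare {D5}: total 71.
Compare {D2}: total 72.
No size-1 selection does better; minimum is 70.

70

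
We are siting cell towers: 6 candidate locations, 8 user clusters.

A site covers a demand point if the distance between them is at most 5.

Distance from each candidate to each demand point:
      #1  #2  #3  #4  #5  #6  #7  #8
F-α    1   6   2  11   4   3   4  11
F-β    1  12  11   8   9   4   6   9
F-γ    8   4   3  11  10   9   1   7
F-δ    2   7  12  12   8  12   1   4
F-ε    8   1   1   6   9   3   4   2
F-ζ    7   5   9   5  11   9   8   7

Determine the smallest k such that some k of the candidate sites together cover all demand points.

3

Coverage sets (demand points within 5 of each site):
  F-α: {#1, #3, #5, #6, #7}
  F-β: {#1, #6}
  F-γ: {#2, #3, #7}
  F-δ: {#1, #7, #8}
  F-ε: {#2, #3, #6, #7, #8}
  F-ζ: {#2, #4}
No 2 sites suffice: every size-2 union leaves at least one demand point uncovered.
But {F-α, F-δ, F-ζ} covers everything, so the minimum is 3.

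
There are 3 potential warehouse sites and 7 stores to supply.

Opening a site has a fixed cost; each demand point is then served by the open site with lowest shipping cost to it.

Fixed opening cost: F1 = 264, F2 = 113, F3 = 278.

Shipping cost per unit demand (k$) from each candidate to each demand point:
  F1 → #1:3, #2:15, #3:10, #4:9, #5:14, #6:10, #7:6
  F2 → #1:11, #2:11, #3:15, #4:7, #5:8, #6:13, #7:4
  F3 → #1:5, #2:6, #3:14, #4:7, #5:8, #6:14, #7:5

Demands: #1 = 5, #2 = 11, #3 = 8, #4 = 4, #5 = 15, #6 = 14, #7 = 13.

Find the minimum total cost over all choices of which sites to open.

791

Open {F2}: assign each demand point to its cheapest open site.
  #1→F2 5×11=55, #2→F2 11×11=121, #3→F2 8×15=120, #4→F2 4×7=28, #5→F2 15×8=120, #6→F2 14×13=182, #7→F2 13×4=52
  shipping cost 678, fixed 113 → total 791.
Compare {F3}: shipping cost 612 + fixed 278 = 890.
Compare {F1, F2}: shipping cost 556 + fixed 377 = 933.
Compare {F2, F3}: shipping cost 585 + fixed 391 = 976.
All other subsets cost ≥ 890. Minimum total cost: 791.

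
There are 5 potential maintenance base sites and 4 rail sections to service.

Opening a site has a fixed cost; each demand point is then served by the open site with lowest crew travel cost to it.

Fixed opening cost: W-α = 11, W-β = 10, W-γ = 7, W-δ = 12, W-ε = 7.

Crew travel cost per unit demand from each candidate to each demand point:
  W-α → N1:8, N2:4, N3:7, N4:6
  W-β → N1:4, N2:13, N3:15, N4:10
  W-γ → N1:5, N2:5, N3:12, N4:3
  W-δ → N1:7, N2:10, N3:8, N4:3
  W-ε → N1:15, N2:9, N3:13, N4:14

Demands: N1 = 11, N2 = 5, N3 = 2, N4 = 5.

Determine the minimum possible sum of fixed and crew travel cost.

121

Open {W-α, W-β, W-γ}: assign each demand point to its cheapest open site.
  N1→W-β 11×4=44, N2→W-α 5×4=20, N3→W-α 2×7=14, N4→W-γ 5×3=15
  crew travel cost 93, fixed 28 → total 121.
Compare {W-α, W-γ}: crew travel cost 104 + fixed 18 = 122.
Compare {W-β, W-γ}: crew travel cost 108 + fixed 17 = 125.
Compare {W-γ}: crew travel cost 119 + fixed 7 = 126.
All other subsets cost ≥ 122. Minimum total cost: 121.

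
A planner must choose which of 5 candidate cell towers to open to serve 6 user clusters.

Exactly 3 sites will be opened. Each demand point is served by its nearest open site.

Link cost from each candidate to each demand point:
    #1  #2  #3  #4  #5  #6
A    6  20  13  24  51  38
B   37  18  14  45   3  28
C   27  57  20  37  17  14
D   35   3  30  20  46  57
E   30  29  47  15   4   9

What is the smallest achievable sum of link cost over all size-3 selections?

Open {A, D, E}.
  #1→A 6, #2→D 3, #3→A 13, #4→E 15, #5→E 4, #6→E 9  ⇒ total 50.
Compare {A, B, E}: total 64.
Compare {A, C, E}: total 67.
No size-3 selection does better; minimum is 50.

50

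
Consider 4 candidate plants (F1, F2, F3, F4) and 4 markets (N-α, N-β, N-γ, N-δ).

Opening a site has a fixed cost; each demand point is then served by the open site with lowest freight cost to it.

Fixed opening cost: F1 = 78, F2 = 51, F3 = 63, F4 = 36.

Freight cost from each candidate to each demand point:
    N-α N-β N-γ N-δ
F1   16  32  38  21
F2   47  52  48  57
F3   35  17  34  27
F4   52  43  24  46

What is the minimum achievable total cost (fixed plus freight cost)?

176

Open {F3}: assign each demand point to its cheapest open site.
  N-α→F3 35, N-β→F3 17, N-γ→F3 34, N-δ→F3 27
  freight cost 113, fixed 63 → total 176.
Compare {F1}: freight cost 107 + fixed 78 = 185.
Compare {F4}: freight cost 165 + fixed 36 = 201.
Compare {F3, F4}: freight cost 103 + fixed 99 = 202.
All other subsets cost ≥ 185. Minimum total cost: 176.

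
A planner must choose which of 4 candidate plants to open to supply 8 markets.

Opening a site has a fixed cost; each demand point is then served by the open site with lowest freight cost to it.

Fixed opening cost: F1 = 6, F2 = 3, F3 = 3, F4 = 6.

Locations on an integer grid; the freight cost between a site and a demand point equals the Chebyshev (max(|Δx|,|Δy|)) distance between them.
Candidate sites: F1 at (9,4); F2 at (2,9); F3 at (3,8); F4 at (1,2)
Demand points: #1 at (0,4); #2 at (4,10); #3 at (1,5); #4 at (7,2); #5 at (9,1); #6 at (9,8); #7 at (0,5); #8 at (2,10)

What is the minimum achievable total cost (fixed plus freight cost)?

Open {F1, F3}: assign each demand point to its cheapest open site.
  #1→F3 4, #2→F3 2, #3→F3 3, #4→F1 2, #5→F1 3, #6→F1 4, #7→F3 3, #8→F3 2
  freight cost 23, fixed 9 → total 32.
Compare {F1, F2}: freight cost 25 + fixed 9 = 34.
Compare {F1, F2, F3}: freight cost 22 + fixed 12 = 34.
Compare {F1, F2, F4}: freight cost 20 + fixed 15 = 35.
All other subsets cost ≥ 34. Minimum total cost: 32.

32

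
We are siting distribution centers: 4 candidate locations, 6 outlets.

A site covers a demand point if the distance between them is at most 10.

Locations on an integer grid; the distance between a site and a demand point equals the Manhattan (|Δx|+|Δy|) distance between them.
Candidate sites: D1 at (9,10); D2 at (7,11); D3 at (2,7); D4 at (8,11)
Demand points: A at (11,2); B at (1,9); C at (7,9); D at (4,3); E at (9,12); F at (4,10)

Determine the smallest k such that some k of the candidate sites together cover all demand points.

2

Coverage sets (demand points within 10 of each site):
  D1: {A, B, C, E, F}
  D2: {B, C, E, F}
  D3: {B, C, D, F}
  D4: {B, C, E, F}
No single site covers all 6 demand points.
But {D1, D3} covers everything, so the minimum is 2.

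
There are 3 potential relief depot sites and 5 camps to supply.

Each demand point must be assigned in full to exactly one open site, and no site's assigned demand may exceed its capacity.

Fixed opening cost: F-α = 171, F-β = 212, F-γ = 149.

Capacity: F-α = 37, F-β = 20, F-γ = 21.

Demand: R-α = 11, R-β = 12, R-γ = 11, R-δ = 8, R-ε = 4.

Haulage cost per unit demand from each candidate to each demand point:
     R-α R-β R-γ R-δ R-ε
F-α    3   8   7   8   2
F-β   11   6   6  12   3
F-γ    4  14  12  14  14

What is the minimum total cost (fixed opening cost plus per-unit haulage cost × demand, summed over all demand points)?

Open {F-α, F-γ}; cheapest assignment that respects the capacities:
  F-α (cap 37, load 35): R-β, R-γ, R-δ, R-ε — cost 12×8 + 11×7 + 8×8 + 4×2 = 245
  F-γ (cap 21, load 11): R-α — cost 11×4 = 44
  Shipping 289, fixed 320 → total 609.
  Any other capacity-feasible assignment to {F-α, F-γ} ships for at least 289.
Compare {F-α, F-β}: its best feasible assignment gives total 637.
Compare {F-α, F-β, F-γ}: its best feasible assignment gives total 786.
Every other set of open sites that can feasibly serve all demand totals ≥ 637 even under its best assignment. Minimum: 609.

609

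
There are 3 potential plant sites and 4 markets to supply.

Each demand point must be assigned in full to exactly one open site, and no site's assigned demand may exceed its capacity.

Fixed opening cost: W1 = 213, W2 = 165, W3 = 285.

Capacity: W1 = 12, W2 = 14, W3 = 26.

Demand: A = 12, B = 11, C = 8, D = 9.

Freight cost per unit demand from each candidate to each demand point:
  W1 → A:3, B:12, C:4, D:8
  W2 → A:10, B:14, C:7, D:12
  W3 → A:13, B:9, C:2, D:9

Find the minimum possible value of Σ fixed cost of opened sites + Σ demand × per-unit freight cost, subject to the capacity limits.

922

Open {W1, W2, W3}; cheapest assignment that respects the capacities:
  W1 (cap 12, load 12): A — cost 12×3 = 36
  W2 (cap 14, load 9): D — cost 9×12 = 108
  W3 (cap 26, load 19): B, C — cost 11×9 + 8×2 = 115
  Shipping 259, fixed 663 → total 922.
  Any other capacity-feasible assignment to {W1, W2, W3} ships for at least 259.
Total demand is 40; every other set of sites either has combined capacity below 40 or cannot fit the demands without splitting one across sites, so {W1, W2, W3} is the only feasible choice of open sites. Minimum: 922.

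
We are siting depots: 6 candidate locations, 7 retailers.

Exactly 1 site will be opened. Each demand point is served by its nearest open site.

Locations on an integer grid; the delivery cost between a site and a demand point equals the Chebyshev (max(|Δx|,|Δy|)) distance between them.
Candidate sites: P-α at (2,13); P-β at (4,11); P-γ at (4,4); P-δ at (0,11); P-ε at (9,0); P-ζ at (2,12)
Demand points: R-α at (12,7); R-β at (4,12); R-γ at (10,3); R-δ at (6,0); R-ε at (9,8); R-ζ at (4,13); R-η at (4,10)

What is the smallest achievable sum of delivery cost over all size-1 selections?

36

Open {P-β}.
  R-α→P-β 8, R-β→P-β 1, R-γ→P-β 8, R-δ→P-β 11, R-ε→P-β 5, R-ζ→P-β 2, R-η→P-β 1  ⇒ total 36.
Compare {P-ζ}: total 44.
Compare {P-γ}: total 46.
No size-1 selection does better; minimum is 36.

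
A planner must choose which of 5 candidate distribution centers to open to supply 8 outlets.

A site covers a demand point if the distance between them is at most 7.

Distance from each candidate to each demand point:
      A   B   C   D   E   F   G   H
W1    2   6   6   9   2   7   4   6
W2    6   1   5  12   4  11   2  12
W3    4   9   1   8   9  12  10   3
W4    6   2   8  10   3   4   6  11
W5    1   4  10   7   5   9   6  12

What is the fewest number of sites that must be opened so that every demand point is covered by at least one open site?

2

Coverage sets (demand points within 7 of each site):
  W1: {A, B, C, E, F, G, H}
  W2: {A, B, C, E, G}
  W3: {A, C, H}
  W4: {A, B, E, F, G}
  W5: {A, B, D, E, G}
No single site covers all 8 demand points.
But {W1, W5} covers everything, so the minimum is 2.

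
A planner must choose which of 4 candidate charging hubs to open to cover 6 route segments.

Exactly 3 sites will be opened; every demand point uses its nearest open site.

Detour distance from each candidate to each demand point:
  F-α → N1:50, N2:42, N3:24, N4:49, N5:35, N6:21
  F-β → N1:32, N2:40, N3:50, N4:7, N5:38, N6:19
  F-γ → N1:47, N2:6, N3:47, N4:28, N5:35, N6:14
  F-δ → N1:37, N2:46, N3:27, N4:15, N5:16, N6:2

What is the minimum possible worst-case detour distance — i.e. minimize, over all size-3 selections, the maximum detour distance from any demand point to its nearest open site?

Open {F-β, F-γ, F-δ}.
  Farthest demand point is N1 at detour distance 32 (to F-β); all others are ≤ 32.
With {F-α, F-β, F-γ} the worst case is 35.
With {F-α, F-γ, F-δ} the worst case is 37.
No size-3 selection achieves below 32.

32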